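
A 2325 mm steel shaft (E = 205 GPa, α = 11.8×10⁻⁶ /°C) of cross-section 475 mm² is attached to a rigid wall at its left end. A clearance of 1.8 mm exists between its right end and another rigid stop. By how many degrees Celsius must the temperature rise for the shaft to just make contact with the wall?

Contact occurs when the free expansion equals the gap: αΔT L = 1.8 mm.
ΔT = 1.8 / (11.8×10⁻⁶ × 2325) = 65.61 °C.

ΔT ≈ 65.6 °C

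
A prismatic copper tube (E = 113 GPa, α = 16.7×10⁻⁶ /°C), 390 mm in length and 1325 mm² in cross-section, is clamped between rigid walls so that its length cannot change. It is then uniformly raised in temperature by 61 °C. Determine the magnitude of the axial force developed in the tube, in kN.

With zero net strain, σ = E·αΔT = 113 GPa × 16.7×10⁻⁶ × 61 = 115.1 MPa.
Then P = σA = 115.1 × 1325 mm² = 152.5 kN, compressive.

P ≈ 153 kN (compressive)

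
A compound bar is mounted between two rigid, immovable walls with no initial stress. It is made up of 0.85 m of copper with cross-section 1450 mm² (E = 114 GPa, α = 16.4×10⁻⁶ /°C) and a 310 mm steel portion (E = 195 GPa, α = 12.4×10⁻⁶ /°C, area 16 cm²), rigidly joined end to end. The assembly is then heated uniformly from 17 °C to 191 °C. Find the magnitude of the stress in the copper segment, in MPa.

σ ≈ 348 MPa (compressive)

With the walls removed the bar would change length by δ_free = Σ αᵢΔT Lᵢ = 16.4×10⁻⁶×174×850 + 12.4×10⁻⁶×174×310 = 3.094 mm.
The rigid supports impose zero overall length change; the single axial force P common to all segments must satisfy P Σ Lᵢ/(AᵢEᵢ) = δ_free.
The series flexibility is Σ Lᵢ/(AᵢEᵢ) = 850/(1450×114×10³) + 310/(1600×195×10³) = 6.136×10⁻⁶ mm/N.
P = 3.094 / 6.136×10⁻⁶ = 504300 N = 504.3 kN, compressive.
σ_{copper} = P / A = 504300 / 1450 = 347.8 MPa.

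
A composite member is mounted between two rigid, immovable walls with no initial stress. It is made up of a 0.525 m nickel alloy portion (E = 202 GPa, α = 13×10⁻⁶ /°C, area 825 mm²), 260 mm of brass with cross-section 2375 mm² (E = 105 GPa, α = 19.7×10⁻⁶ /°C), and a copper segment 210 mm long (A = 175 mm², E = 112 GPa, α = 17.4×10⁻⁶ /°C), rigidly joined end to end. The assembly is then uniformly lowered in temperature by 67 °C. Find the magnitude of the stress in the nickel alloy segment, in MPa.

σ ≈ 85 MPa (tensile)

With the walls removed the bar would change length by δ_free = Σ αᵢΔT Lᵢ = 13×10⁻⁶×67×525 + 19.7×10⁻⁶×67×260 + 17.4×10⁻⁶×67×210 = 1.045 mm.
The rigid supports impose zero overall length change; the single axial force P common to all segments must satisfy P Σ Lᵢ/(AᵢEᵢ) = δ_free.
Σ Lᵢ/(AᵢEᵢ) = 525/(825×202×10³) + 260/(2375×105×10³) + 210/(175×112×10³) = 1.491×10⁻⁵ mm/N.
Hence P = δ_free / Σ(L/AE) = 1.045/1.491×10⁻⁵ = 70.12 kN (tensile).
σ_{nickel alloy} = P / A = 70120 / 825 = 84.99 MPa.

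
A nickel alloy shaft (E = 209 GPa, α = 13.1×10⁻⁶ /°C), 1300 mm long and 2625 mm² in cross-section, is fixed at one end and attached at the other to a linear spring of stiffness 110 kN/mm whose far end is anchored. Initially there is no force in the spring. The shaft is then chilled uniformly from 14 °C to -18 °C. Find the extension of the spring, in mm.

Free thermal contraction: δ_free = αΔT L = 13.1×10⁻⁶ × 32 × 1300 = 0.545 mm.
With a force P in the spring, the elastic change of the shaft is PL/(AE) and that of the spring is P/k; compatibility requires their sum to equal δ_free.
So P = δ_free / [L/(AE) + 1/k] = 0.545 / [ 1300/(2625×209×10³) + 1/(110×10³) ].
P = 0.545 / 1.146×10⁻⁵ = 47550 N.
Spring extension = P/k = 47550/(110×10³) = 0.4323 mm.

δ ≈ 0.432 mm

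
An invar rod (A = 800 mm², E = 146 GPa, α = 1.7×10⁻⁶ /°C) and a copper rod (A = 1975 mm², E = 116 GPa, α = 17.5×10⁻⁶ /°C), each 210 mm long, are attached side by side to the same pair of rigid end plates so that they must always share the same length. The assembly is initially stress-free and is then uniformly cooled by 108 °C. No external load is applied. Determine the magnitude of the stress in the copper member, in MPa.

Equilibrium of a rigid end plate with no external load gives equal and opposite internal forces ±P in the two members. Since α_{copper} > α_{invar}, cooling drives the copper into tension and the invar into compression.
Compatibility of the two members (thermal + elastic change equal): (α₁ − α₂)ΔT = P·[1/(A₁E₁) + 1/(A₂E₂)].
|α₁ − α₂|·ΔT = 15.8×10⁻⁶ × 108 = 0.001706.
1/(A₁E₁) + 1/(A₂E₂) = 1/(800×146×10³) + 1/(1975×116×10³) = 1.293×10⁻⁸ N⁻¹.
So P = 0.001706 / 1.293×10⁻⁸ = 132 kN.
σ_{copper} = P/A₂ = 132000/1975 = 66.84 MPa, tensile.

σ ≈ 66.8 MPa (tensile)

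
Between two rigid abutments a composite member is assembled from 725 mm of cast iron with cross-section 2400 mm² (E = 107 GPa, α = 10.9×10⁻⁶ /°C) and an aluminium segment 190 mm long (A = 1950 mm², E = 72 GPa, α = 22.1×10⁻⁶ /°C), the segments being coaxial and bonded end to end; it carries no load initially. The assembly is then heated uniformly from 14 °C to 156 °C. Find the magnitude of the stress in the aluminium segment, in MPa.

Free thermal expansion of the whole bar: Σ αᵢΔT Lᵢ = 10.9×10⁻⁶×142×725 + 22.1×10⁻⁶×142×190 = 1.718 mm.
Since the ends are fixed, an axial force P builds up, equal in every segment, with P · Σ Lᵢ/(AᵢEᵢ) = δ_free.
Σ Lᵢ/(AᵢEᵢ) = 725/(2400×107×10³) + 190/(1950×72×10³) = 4.176×10⁻⁶ mm/N.
P = 1.718 / 4.176×10⁻⁶ = 411400 N = 411.4 kN, compressive.
σ_{aluminium} = P / A = 411400 / 1950 = 211 MPa.

σ ≈ 211 MPa (compressive)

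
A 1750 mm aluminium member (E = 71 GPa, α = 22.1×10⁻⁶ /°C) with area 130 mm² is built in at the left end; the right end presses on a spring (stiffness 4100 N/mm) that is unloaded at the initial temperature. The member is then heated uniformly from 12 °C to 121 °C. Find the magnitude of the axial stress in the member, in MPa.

σ ≈ 74.8 MPa (compressive)

The unrestrained thermal change is αΔT L = 22.1×10⁻⁶ × 109 × 1750 = 4.216 mm.
Let P be the compressive force at the spring. The member shortens elastically by PL/(AE) and the spring compresses by P/k; together these equal δ_free.
So P = δ_free / [L/(AE) + 1/k] = 4.216 / [ 1750/(130×71×10³) + 1/(4100) ].
P = 4.216 / 0.0004335 = 9724 N.
σ = P/A = 9724/130 = 74.8 MPa.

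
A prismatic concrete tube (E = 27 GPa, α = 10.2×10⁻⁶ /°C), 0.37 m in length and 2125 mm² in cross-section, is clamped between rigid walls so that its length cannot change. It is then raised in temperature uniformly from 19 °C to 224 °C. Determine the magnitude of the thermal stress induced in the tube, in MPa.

σ ≈ 56.5 MPa (compressive)

The supports are rigid, so the total axial strain is zero. The restrained thermal strain is ε = αΔT = 10.2×10⁻⁶ × 205 = 2091×10⁻⁶.
σ = EαΔT = 27×10³ × 10.2×10⁻⁶ × 205 = 56.46 MPa (compressive; the tube is trying to expand).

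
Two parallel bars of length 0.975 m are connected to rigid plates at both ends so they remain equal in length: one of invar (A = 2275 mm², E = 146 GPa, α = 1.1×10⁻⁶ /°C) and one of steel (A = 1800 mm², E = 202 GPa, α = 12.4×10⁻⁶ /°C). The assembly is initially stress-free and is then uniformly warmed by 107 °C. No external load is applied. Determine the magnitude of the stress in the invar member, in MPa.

Both members must finish at the same length. With the larger α, the steel tends to over-expand; the plates restrain it, putting the steel in compression and the invar in tension. With no external load the two internal forces are equal and opposite, magnitude P.
Setting the final lengths equal and cancelling L: (α₁ − α₂)ΔT = P/(A₁E₁) + P/(A₂E₂).
|α₁ − α₂|·ΔT = 11.3×10⁻⁶ × 107 = 0.001209.
1/(A₁E₁) + 1/(A₂E₂) = 1/(2275×146×10³) + 1/(1800×202×10³) = 5.761×10⁻⁹ N⁻¹.
So P = 0.001209 / 5.761×10⁻⁹ = 209.9 kN.
σ_{invar} = P/A₁ = 209900/2275 = 92.25 MPa, tensile.

σ ≈ 92.3 MPa (tensile)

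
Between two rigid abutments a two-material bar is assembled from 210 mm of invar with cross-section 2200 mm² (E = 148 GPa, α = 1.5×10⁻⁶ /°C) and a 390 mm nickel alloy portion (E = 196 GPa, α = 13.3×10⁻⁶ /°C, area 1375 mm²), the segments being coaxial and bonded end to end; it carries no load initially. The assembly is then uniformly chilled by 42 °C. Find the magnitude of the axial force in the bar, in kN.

If the supports were absent, the total length change would be Σ αᵢΔT Lᵢ = 1.5×10⁻⁶×42×210 + 13.3×10⁻⁶×42×390 = 0.2311 mm.
The walls prevent any net length change, so an axial force P (same in every segment) develops. Compatibility: P · Σ Lᵢ/(AᵢEᵢ) = δ_free.
Σ Lᵢ/(AᵢEᵢ) = 210/(2200×148×10³) + 390/(1375×196×10³) = 2.092×10⁻⁶ mm/N.
Hence P = δ_free / Σ(L/AE) = 0.2311/2.092×10⁻⁶ = 110.5 kN (tensile).

P ≈ 110 kN (tensile)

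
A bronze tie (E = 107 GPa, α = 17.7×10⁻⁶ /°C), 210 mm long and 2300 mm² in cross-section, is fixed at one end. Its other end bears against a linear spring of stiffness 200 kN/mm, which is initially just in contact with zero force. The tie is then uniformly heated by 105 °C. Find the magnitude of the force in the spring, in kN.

P ≈ 66.7 kN

Free thermal expansion: δ_free = αΔT L = 17.7×10⁻⁶ × 105 × 210 = 0.3903 mm.
Let P be the compressive force at the spring. The tie shortens elastically by PL/(AE) and the spring compresses by P/k; together these equal δ_free.
So P = δ_free / [L/(AE) + 1/k] = 0.3903 / [ 210/(2300×107×10³) + 1/(200×10³) ].
P = 0.3903 / 5.853×10⁻⁶ = 66680 N.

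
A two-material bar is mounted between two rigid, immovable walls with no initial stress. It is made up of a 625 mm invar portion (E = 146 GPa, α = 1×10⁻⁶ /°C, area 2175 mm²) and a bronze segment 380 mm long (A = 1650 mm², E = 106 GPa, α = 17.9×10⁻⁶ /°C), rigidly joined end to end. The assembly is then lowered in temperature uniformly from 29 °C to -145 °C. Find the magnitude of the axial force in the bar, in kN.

P ≈ 312 kN (tensile)

If the supports were absent, the total length change would be Σ αᵢΔT Lᵢ = 1×10⁻⁶×174×625 + 17.9×10⁻⁶×174×380 = 1.292 mm.
Since the ends are fixed, an axial force P builds up, equal in every segment, with P · Σ Lᵢ/(AᵢEᵢ) = δ_free.
Σ Lᵢ/(AᵢEᵢ) = 625/(2175×146×10³) + 380/(1650×106×10³) = 4.141×10⁻⁶ mm/N.
So P = 1.292 / 4.141×10⁻⁶ = 312.1 kN, tensile.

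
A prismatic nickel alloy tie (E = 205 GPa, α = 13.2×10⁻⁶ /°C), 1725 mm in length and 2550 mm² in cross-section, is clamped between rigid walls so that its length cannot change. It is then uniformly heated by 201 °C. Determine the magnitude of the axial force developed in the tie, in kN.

With zero net strain, σ = E·αΔT = 205 GPa × 13.2×10⁻⁶ × 201 = 543.9 MPa.
Then P = σA = 543.9 × 2550 mm² = 1387 kN, compressive.

P ≈ 1390 kN (compressive)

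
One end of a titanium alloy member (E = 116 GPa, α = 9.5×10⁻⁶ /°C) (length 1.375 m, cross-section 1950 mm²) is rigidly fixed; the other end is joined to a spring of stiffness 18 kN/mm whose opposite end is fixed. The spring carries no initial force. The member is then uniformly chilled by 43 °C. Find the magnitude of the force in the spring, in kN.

The unrestrained thermal change is αΔT L = 9.5×10⁻⁶ × 43 × 1375 = 0.5617 mm.
Let P be the tensile force in the spring. The member extends elastically by PL/(AE) and the spring stretches by P/k; together these equal δ_free.
P [ L/(AE) + 1/k ] = δ_free → P [ 1375/(1950×116×10³) + 1/(18×10³) ] = 0.5617.
P = 0.5617 / 6.163×10⁻⁵ = 9113 N.

P ≈ 9.11 kN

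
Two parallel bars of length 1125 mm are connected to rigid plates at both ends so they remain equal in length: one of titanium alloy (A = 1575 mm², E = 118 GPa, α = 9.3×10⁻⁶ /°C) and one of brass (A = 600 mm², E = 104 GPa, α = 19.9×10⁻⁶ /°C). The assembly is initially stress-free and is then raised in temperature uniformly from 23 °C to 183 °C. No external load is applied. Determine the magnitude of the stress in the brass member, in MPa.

σ ≈ 132 MPa (compressive)

Both members must finish at the same length. With the larger α, the brass tends to over-expand; the plates restrain it, putting the brass in compression and the titanium alloy in tension. With no external load the two internal forces are equal and opposite, magnitude P.
Setting the final lengths equal and cancelling L: (α₁ − α₂)ΔT = P/(A₁E₁) + P/(A₂E₂).
|α₁ − α₂|·ΔT = 10.6×10⁻⁶ × 160 = 0.001696.
1/(A₁E₁) + 1/(A₂E₂) = 1/(1575×118×10³) + 1/(600×104×10³) = 2.141×10⁻⁸ N⁻¹.
So P = 0.001696 / 2.141×10⁻⁸ = 79.23 kN.
σ_{brass} = P/A₂ = 79230/600 = 132 MPa, compressive.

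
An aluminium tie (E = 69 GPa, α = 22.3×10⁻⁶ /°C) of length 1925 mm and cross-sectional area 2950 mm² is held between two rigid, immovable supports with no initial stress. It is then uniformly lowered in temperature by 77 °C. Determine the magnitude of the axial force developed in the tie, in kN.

The ends cannot move, so σ = EαΔT = 69×10³ × 22.3×10⁻⁶ × 77 = 118.5 MPa.
Axial force P = σA = 118.5 × 2950 = 349500 N = 349.5 kN, tensile.

P ≈ 350 kN (tensile)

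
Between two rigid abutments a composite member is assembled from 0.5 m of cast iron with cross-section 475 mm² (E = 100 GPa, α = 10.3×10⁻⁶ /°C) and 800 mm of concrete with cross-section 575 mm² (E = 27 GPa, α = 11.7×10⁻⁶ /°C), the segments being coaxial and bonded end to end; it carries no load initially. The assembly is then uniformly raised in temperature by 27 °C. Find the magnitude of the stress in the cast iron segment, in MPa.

If the supports were absent, the total length change would be Σ αᵢΔT Lᵢ = 10.3×10⁻⁶×27×500 + 11.7×10⁻⁶×27×800 = 0.3918 mm.
Since the ends are fixed, an axial force P builds up, equal in every segment, with P · Σ Lᵢ/(AᵢEᵢ) = δ_free.
The series flexibility is Σ Lᵢ/(AᵢEᵢ) = 500/(475×100×10³) + 800/(575×27×10³) = 6.206×10⁻⁵ mm/N.
P = 0.3918 / 6.206×10⁻⁵ = 6313 N = 6.313 kN, compressive.
σ_{cast iron} = P / A = 6313 / 475 = 13.29 MPa.

σ ≈ 13.3 MPa (compressive)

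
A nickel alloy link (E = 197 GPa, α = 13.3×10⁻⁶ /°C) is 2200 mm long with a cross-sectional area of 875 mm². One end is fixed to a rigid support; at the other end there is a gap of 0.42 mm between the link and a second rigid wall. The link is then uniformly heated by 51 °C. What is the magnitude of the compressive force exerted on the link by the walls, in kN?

If the wall were absent the link would grow by αΔT L = 13.3×10⁻⁶ × 51 × 2200 = 1.492 mm.
The gap closes (δ_free > 0.42 mm) and the wall then resists a further 1.492 − 0.42 = 1.072 mm of expansion.
Compatibility: PL/(AE) = 1.072 mm, so σ = P/A = E × (1.072/2200) = 96.02 MPa.
P = σA = 96.02 × 875 = 84.01 kN.

P ≈ 84 kN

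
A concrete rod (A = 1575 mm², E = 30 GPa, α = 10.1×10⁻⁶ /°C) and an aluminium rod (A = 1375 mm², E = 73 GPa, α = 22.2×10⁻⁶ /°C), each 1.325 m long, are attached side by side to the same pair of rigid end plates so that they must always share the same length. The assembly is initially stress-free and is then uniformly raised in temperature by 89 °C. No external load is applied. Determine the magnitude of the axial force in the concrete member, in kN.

Equilibrium of a rigid end plate with no external load gives equal and opposite internal forces ±P in the two members. Since α_{aluminium} > α_{concrete}, heating drives the aluminium into compression and the concrete into tension.
Equating the net (thermal + elastic) strains gives |α₁ − α₂|·ΔT = P·[1/(A₁E₁) + 1/(A₂E₂)].
|α₁ − α₂|·ΔT = 12.1×10⁻⁶ × 89 = 0.001077.
1/(A₁E₁) + 1/(A₂E₂) = 1/(1575×30×10³) + 1/(1375×73×10³) = 3.113×10⁻⁸ N⁻¹.
P = 0.001077 / 3.113×10⁻⁸ = 34600 N = 34.6 kN.

P ≈ 34.6 kN (tensile in the concrete)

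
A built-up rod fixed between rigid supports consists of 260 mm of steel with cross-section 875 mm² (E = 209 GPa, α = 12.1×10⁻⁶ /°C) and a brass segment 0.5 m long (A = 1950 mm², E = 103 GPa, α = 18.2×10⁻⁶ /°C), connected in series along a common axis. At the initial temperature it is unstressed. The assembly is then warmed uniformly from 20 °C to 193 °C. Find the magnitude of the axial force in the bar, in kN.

With the walls removed the bar would change length by δ_free = Σ αᵢΔT Lᵢ = 12.1×10⁻⁶×173×260 + 18.2×10⁻⁶×173×500 = 2.119 mm.
Since the ends are fixed, an axial force P builds up, equal in every segment, with P · Σ Lᵢ/(AᵢEᵢ) = δ_free.
Σ Lᵢ/(AᵢEᵢ) = 260/(875×209×10³) + 500/(1950×103×10³) = 3.911×10⁻⁶ mm/N.
Hence P = δ_free / Σ(L/AE) = 2.119/3.911×10⁻⁶ = 541.7 kN (compressive).

P ≈ 542 kN (compressive)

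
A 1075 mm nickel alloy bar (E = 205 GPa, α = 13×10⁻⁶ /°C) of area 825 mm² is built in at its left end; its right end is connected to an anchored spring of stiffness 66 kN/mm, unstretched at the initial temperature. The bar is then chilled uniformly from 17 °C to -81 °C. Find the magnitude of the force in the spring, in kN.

The unrestrained thermal change is αΔT L = 13×10⁻⁶ × 98 × 1075 = 1.37 mm.
With a force P in the spring, the elastic change of the bar is PL/(AE) and that of the spring is P/k; compatibility requires their sum to equal δ_free.
P [ L/(AE) + 1/k ] = δ_free → P [ 1075/(825×205×10³) + 1/(66×10³) ] = 1.37.
P = 1.37 / 2.151×10⁻⁵ = 63680 N.

P ≈ 63.7 kN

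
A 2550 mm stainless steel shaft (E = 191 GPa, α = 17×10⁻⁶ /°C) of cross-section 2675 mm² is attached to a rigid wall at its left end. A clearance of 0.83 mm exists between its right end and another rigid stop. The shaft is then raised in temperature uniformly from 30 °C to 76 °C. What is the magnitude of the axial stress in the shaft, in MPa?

Free thermal elongation = αΔT L = 17×10⁻⁶ × 46 × 2550 = 1.994 mm.
The gap closes (δ_free > 0.83 mm) and the wall then resists a further 1.994 − 0.83 = 1.164 mm of expansion.
So σ = E(δ_free − g)/L = 191×10³ × 1.164/2550 = 87.19 MPa.

σ ≈ 87.2 MPa (compressive)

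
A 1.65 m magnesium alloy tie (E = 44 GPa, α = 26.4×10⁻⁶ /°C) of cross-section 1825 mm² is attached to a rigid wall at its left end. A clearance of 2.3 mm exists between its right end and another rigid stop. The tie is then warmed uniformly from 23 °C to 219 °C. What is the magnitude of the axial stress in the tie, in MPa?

Free thermal elongation = αΔT L = 26.4×10⁻⁶ × 196 × 1650 = 8.538 mm.
This exceeds the 2.3 mm gap, so the wall pushes back. The portion of expansion that must be recovered elastically is δ_free − gap = 8.538 − 2.3 = 6.238 mm.
That suppressed elongation corresponds to σ = E·Δ/L = 44×10³ × 6.238/1650 = 166.3 MPa.

σ ≈ 166 MPa (compressive)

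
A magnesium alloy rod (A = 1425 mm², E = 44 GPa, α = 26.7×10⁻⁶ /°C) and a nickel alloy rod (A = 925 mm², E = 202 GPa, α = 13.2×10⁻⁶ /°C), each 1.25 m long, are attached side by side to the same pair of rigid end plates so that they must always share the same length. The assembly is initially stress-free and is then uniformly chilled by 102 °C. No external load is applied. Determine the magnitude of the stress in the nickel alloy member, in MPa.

σ ≈ 69.9 MPa (compressive)

Equilibrium of a rigid end plate with no external load gives equal and opposite internal forces ±P in the two members. Since α_{magnesium alloy} > α_{nickel alloy}, cooling drives the magnesium alloy into tension and the nickel alloy into compression.
Setting the final lengths equal and cancelling L: (α₁ − α₂)ΔT = P/(A₁E₁) + P/(A₂E₂).
|α₁ − α₂|·ΔT = 13.5×10⁻⁶ × 102 = 0.001377.
1/(A₁E₁) + 1/(A₂E₂) = 1/(1425×44×10³) + 1/(925×202×10³) = 2.13×10⁻⁸ N⁻¹.
So P = 0.001377 / 2.13×10⁻⁸ = 64.65 kN.
σ_{nickel alloy} = P/A₂ = 64650/925 = 69.89 MPa, compressive.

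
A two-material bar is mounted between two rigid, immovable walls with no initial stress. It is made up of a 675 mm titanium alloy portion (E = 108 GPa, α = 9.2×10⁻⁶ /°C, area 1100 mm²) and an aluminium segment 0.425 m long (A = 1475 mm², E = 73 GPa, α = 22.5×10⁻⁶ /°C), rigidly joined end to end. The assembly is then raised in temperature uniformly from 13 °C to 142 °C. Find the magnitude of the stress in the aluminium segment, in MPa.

Free thermal expansion of the whole bar: Σ αᵢΔT Lᵢ = 9.2×10⁻⁶×129×675 + 22.5×10⁻⁶×129×425 = 2.035 mm.
The walls prevent any net length change, so an axial force P (same in every segment) develops. Compatibility: P · Σ Lᵢ/(AᵢEᵢ) = δ_free.
The series flexibility is Σ Lᵢ/(AᵢEᵢ) = 675/(1100×108×10³) + 425/(1475×73×10³) = 9.629×10⁻⁶ mm/N.
P = 2.035 / 9.629×10⁻⁶ = 211300 N = 211.3 kN, compressive.
σ_{aluminium} = P / A = 211300 / 1475 = 143.3 MPa.

σ ≈ 143 MPa (compressive)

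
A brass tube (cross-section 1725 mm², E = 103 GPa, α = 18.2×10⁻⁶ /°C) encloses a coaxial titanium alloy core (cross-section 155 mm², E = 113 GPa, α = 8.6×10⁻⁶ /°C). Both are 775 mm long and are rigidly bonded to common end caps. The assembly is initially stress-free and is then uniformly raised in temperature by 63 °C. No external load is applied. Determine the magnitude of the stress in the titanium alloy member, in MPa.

σ ≈ 62.2 MPa (tensile)

The brass has the larger α, so on heating it would change length more than the titanium alloy if both were free. The rigid plates force a common final length, so the brass is put into compression and the titanium alloy into tension, with equal and opposite forces P (no external load).
Setting the final lengths equal and cancelling L: (α₁ − α₂)ΔT = P/(A₁E₁) + P/(A₂E₂).
|α₁ − α₂|·ΔT = 9.6×10⁻⁶ × 63 = 0.0006048.
1/(A₁E₁) + 1/(A₂E₂) = 1/(1725×103×10³) + 1/(155×113×10³) = 6.272×10⁻⁸ N⁻¹.
P = 0.0006048 / 6.272×10⁻⁸ = 9643 N = 9.643 kN.
σ_{titanium alloy} = P/A₂ = 9643/155 = 62.21 MPa, tensile.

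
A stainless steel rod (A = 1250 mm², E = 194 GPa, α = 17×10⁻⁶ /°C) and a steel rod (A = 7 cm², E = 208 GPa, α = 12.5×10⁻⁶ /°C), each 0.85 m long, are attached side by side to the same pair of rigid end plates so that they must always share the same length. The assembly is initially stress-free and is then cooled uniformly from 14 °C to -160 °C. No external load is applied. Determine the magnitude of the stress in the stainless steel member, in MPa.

σ ≈ 57 MPa (tensile)

Equilibrium of a rigid end plate with no external load gives equal and opposite internal forces ±P in the two members. Since α_{stainless steel} > α_{steel}, cooling drives the stainless steel into tension and the steel into compression.
Equating the net (thermal + elastic) strains gives |α₁ − α₂|·ΔT = P·[1/(A₁E₁) + 1/(A₂E₂)].
|α₁ − α₂|·ΔT = 4.5×10⁻⁶ × 174 = 0.000783.
1/(A₁E₁) + 1/(A₂E₂) = 1/(1250×194×10³) + 1/(700×208×10³) = 1.099×10⁻⁸ N⁻¹.
P = 0.000783 / 1.099×10⁻⁸ = 71230 N = 71.23 kN.
σ_{stainless steel} = P/A₁ = 71230/1250 = 56.99 MPa, tensile.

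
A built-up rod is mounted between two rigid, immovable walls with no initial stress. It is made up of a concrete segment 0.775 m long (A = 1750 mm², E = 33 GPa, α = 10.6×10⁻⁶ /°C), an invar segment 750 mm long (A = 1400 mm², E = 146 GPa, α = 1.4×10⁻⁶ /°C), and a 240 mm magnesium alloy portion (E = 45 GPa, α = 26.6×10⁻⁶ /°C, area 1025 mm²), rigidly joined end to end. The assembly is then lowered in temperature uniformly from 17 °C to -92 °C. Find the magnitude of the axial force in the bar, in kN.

If the supports were absent, the total length change would be Σ αᵢΔT Lᵢ = 10.6×10⁻⁶×109×775 + 1.4×10⁻⁶×109×750 + 26.6×10⁻⁶×109×240 = 1.706 mm.
Since the ends are fixed, an axial force P builds up, equal in every segment, with P · Σ Lᵢ/(AᵢEᵢ) = δ_free.
The series flexibility is Σ Lᵢ/(AᵢEᵢ) = 775/(1750×33×10³) + 750/(1400×146×10³) + 240/(1025×45×10³) = 2.229×10⁻⁵ mm/N.
Hence P = δ_free / Σ(L/AE) = 1.706/2.229×10⁻⁵ = 76.52 kN (tensile).

P ≈ 76.5 kN (tensile)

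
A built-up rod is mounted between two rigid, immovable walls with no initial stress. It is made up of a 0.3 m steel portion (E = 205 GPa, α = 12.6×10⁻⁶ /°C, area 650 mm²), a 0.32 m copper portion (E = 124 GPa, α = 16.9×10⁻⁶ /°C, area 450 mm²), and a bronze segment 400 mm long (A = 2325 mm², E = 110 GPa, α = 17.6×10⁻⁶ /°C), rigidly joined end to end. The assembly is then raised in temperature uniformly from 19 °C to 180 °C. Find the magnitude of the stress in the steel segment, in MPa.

σ ≈ 421 MPa (compressive)

With the walls removed the bar would change length by δ_free = Σ αᵢΔT Lᵢ = 12.6×10⁻⁶×161×300 + 16.9×10⁻⁶×161×320 + 17.6×10⁻⁶×161×400 = 2.613 mm.
The walls prevent any net length change, so an axial force P (same in every segment) develops. Compatibility: P · Σ Lᵢ/(AᵢEᵢ) = δ_free.
The series flexibility is Σ Lᵢ/(AᵢEᵢ) = 300/(650×205×10³) + 320/(450×124×10³) + 400/(2325×110×10³) = 9.55×10⁻⁶ mm/N.
So P = 2.613 / 9.55×10⁻⁶ = 273.6 kN, compressive.
σ_{steel} = P / A = 273600 / 650 = 420.9 MPa.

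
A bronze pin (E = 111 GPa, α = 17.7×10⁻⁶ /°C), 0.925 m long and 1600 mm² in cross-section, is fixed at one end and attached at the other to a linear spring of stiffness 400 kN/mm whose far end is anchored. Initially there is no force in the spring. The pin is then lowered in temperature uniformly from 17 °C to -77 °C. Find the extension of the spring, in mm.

δ ≈ 0.499 mm

The unrestrained thermal change is αΔT L = 17.7×10⁻⁶ × 94 × 925 = 1.539 mm.
With a force P in the spring, the elastic change of the pin is PL/(AE) and that of the spring is P/k; compatibility requires their sum to equal δ_free.
P [ L/(AE) + 1/k ] = δ_free → P [ 925/(1600×111×10³) + 1/(400×10³) ] = 1.539.
P = 1.539 / 7.708×10⁻⁶ = 199700 N.
Spring extension = P/k = 199700/(400×10³) = 0.4991 mm.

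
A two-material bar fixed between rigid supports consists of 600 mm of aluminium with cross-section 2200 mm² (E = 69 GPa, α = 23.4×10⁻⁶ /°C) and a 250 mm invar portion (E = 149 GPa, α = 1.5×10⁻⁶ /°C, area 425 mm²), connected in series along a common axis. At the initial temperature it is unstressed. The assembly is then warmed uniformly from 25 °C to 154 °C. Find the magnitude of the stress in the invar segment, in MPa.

σ ≈ 554 MPa (compressive)

If the supports were absent, the total length change would be Σ αᵢΔT Lᵢ = 23.4×10⁻⁶×129×600 + 1.5×10⁻⁶×129×250 = 1.86 mm.
The rigid supports impose zero overall length change; the single axial force P common to all segments must satisfy P Σ Lᵢ/(AᵢEᵢ) = δ_free.
Σ Lᵢ/(AᵢEᵢ) = 600/(2200×69×10³) + 250/(425×149×10³) = 7.9×10⁻⁶ mm/N.
So P = 1.86 / 7.9×10⁻⁶ = 235.4 kN, compressive.
σ_{invar} = P / A = 235400 / 425 = 553.8 MPa.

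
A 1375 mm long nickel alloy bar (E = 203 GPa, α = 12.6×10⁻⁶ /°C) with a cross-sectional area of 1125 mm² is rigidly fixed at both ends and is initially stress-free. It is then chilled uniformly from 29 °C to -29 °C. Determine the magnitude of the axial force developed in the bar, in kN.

P ≈ 167 kN (tensile)

The ends cannot move, so σ = EαΔT = 203×10³ × 12.6×10⁻⁶ × 58 = 148.4 MPa.
Axial force P = σA = 148.4 × 1125 = 166900 N = 166.9 kN, tensile.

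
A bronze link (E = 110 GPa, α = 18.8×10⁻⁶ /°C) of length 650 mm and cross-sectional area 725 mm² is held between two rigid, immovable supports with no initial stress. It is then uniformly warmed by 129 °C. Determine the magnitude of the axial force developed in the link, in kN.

P ≈ 193 kN (compressive)

Full restraint means ε = 0, so the stress is σ = EαΔT = 110×10³ × 18.8×10⁻⁶ × 129 = 266.8 MPa.
P = AEαΔT = 725 × 110×10³ × 18.8×10⁻⁶ × 129 = 193.4 kN (compressive).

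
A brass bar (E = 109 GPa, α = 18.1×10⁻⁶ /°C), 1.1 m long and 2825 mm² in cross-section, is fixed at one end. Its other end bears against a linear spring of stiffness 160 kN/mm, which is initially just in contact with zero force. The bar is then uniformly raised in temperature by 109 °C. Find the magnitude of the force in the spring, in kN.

P ≈ 221 kN

Free thermal expansion: δ_free = αΔT L = 18.1×10⁻⁶ × 109 × 1100 = 2.17 mm.
With a force P in the spring, the elastic change of the bar is PL/(AE) and that of the spring is P/k; compatibility requires their sum to equal δ_free.
P [ L/(AE) + 1/k ] = δ_free → P [ 1100/(2825×109×10³) + 1/(160×10³) ] = 2.17.
P = 2.17 / 9.822×10⁻⁶ = 220900 N.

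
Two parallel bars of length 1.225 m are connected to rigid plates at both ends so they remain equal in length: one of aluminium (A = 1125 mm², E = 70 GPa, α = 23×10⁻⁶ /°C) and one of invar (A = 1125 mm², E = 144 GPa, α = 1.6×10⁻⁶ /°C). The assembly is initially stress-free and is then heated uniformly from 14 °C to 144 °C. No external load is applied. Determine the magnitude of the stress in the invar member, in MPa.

σ ≈ 131 MPa (tensile)

Equilibrium of a rigid end plate with no external load gives equal and opposite internal forces ±P in the two members. Since α_{aluminium} > α_{invar}, heating drives the aluminium into compression and the invar into tension.
Equating the net (thermal + elastic) strains gives |α₁ − α₂|·ΔT = P·[1/(A₁E₁) + 1/(A₂E₂)].
|α₁ − α₂|·ΔT = 21.4×10⁻⁶ × 130 = 0.002782.
1/(A₁E₁) + 1/(A₂E₂) = 1/(1125×70×10³) + 1/(1125×144×10³) = 1.887×10⁻⁸ N⁻¹.
So P = 0.002782 / 1.887×10⁻⁸ = 147.4 kN.
σ_{invar} = P/A₂ = 147400/1125 = 131 MPa, tensile.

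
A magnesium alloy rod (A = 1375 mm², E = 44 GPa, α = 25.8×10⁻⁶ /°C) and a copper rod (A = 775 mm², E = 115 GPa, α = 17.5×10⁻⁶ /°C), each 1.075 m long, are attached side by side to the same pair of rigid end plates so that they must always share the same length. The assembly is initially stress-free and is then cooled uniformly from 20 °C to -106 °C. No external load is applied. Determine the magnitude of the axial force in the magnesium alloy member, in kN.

Equilibrium of a rigid end plate with no external load gives equal and opposite internal forces ±P in the two members. Since α_{magnesium alloy} > α_{copper}, cooling drives the magnesium alloy into tension and the copper into compression.
Equating the net (thermal + elastic) strains gives |α₁ − α₂|·ΔT = P·[1/(A₁E₁) + 1/(A₂E₂)].
|α₁ − α₂|·ΔT = 8.3×10⁻⁶ × 126 = 0.001046.
1/(A₁E₁) + 1/(A₂E₂) = 1/(1375×44×10³) + 1/(775×115×10³) = 2.775×10⁻⁸ N⁻¹.
P = 0.001046 / 2.775×10⁻⁸ = 37690 N = 37.69 kN.

P ≈ 37.7 kN (tensile in the magnesium alloy)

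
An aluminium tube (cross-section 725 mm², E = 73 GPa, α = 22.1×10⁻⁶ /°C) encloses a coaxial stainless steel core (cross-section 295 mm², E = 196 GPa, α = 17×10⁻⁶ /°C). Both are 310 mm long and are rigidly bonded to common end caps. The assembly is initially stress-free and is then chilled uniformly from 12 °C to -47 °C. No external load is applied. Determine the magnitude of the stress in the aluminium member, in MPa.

σ ≈ 11.5 MPa (tensile)

Both members must finish at the same length. With the larger α, the aluminium tends to over-contract; the plates restrain it, putting the aluminium in tension and the stainless steel in compression. With no external load the two internal forces are equal and opposite, magnitude P.
Compatibility of the two members (thermal + elastic change equal): (α₁ − α₂)ΔT = P·[1/(A₁E₁) + 1/(A₂E₂)].
|α₁ − α₂|·ΔT = 5.1×10⁻⁶ × 59 = 0.0003009.
1/(A₁E₁) + 1/(A₂E₂) = 1/(725×73×10³) + 1/(295×196×10³) = 3.619×10⁻⁸ N⁻¹.
P = 0.0003009 / 3.619×10⁻⁸ = 8315 N = 8.315 kN.
σ_{aluminium} = P/A₁ = 8315/725 = 11.47 MPa, tensile.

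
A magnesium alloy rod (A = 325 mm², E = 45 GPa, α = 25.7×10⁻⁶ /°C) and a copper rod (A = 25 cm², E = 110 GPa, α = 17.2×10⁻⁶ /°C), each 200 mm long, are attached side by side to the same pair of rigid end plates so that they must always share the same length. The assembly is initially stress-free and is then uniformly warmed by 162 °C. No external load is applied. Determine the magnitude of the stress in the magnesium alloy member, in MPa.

σ ≈ 58.8 MPa (compressive)

The magnesium alloy has the larger α, so on heating it would change length more than the copper if both were free. The rigid plates force a common final length, so the magnesium alloy is put into compression and the copper into tension, with equal and opposite forces P (no external load).
Equating the net (thermal + elastic) strains gives |α₁ − α₂|·ΔT = P·[1/(A₁E₁) + 1/(A₂E₂)].
|α₁ − α₂|·ΔT = 8.5×10⁻⁶ × 162 = 0.001377.
1/(A₁E₁) + 1/(A₂E₂) = 1/(325×45×10³) + 1/(2500×110×10³) = 7.201×10⁻⁸ N⁻¹.
P = 0.001377 / 7.201×10⁻⁸ = 19120 N = 19.12 kN.
σ_{magnesium alloy} = P/A₁ = 19120/325 = 58.84 MPa, compressive.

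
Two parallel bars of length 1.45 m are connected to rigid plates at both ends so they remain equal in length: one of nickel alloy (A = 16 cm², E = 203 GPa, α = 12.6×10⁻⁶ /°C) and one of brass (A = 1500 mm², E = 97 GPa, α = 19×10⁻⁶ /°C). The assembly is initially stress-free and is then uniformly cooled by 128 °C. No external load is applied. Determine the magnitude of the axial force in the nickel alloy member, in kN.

The brass has the larger α, so on cooling it would change length more than the nickel alloy if both were free. The rigid plates force a common final length, so the brass is put into tension and the nickel alloy into compression, with equal and opposite forces P (no external load).
Equating the net (thermal + elastic) strains gives |α₁ − α₂|·ΔT = P·[1/(A₁E₁) + 1/(A₂E₂)].
|α₁ − α₂|·ΔT = 6.4×10⁻⁶ × 128 = 0.0008192.
1/(A₁E₁) + 1/(A₂E₂) = 1/(1600×203×10³) + 1/(1500×97×10³) = 9.952×10⁻⁹ N⁻¹.
So P = 0.0008192 / 9.952×10⁻⁹ = 82.32 kN.

P ≈ 82.3 kN (compressive in the nickel alloy)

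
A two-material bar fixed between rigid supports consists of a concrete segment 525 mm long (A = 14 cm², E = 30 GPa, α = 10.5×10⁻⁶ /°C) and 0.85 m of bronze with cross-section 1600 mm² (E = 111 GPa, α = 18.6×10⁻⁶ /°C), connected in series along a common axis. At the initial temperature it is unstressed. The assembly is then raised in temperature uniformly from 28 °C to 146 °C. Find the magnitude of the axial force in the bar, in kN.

P ≈ 146 kN (compressive)

Free thermal expansion of the whole bar: Σ αᵢΔT Lᵢ = 10.5×10⁻⁶×118×525 + 18.6×10⁻⁶×118×850 = 2.516 mm.
The walls prevent any net length change, so an axial force P (same in every segment) develops. Compatibility: P · Σ Lᵢ/(AᵢEᵢ) = δ_free.
Σ Lᵢ/(AᵢEᵢ) = 525/(1400×30×10³) + 850/(1600×111×10³) = 1.729×10⁻⁵ mm/N.
Hence P = δ_free / Σ(L/AE) = 2.516/1.729×10⁻⁵ = 145.6 kN (compressive).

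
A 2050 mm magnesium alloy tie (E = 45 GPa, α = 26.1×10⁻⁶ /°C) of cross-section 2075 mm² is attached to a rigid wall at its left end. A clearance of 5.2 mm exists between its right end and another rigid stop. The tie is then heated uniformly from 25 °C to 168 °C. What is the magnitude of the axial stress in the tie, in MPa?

σ ≈ 53.8 MPa (compressive)

If the wall were absent the tie would grow by αΔT L = 26.1×10⁻⁶ × 143 × 2050 = 7.651 mm.
After closing the 5.2 mm clearance, 7.651 − 5.2 = 2.451 mm of expansion remains to be suppressed by the wall.
So σ = E(δ_free − g)/L = 45×10³ × 2.451/2050 = 53.81 MPa.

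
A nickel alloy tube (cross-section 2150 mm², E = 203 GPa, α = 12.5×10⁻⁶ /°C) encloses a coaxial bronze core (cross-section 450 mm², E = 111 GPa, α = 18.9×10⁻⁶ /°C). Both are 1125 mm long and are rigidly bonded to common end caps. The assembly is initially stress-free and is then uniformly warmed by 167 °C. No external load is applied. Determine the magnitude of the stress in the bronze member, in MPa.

σ ≈ 106 MPa (compressive)

Both members must finish at the same length. With the larger α, the bronze tends to over-expand; the plates restrain it, putting the bronze in compression and the nickel alloy in tension. With no external load the two internal forces are equal and opposite, magnitude P.
Compatibility of the two members (thermal + elastic change equal): (α₁ − α₂)ΔT = P·[1/(A₁E₁) + 1/(A₂E₂)].
|α₁ − α₂|·ΔT = 6.4×10⁻⁶ × 167 = 0.001069.
1/(A₁E₁) + 1/(A₂E₂) = 1/(2150×203×10³) + 1/(450×111×10³) = 2.231×10⁻⁸ N⁻¹.
So P = 0.001069 / 2.231×10⁻⁸ = 47.9 kN.
σ_{bronze} = P/A₂ = 47900/450 = 106.5 MPa, compressive.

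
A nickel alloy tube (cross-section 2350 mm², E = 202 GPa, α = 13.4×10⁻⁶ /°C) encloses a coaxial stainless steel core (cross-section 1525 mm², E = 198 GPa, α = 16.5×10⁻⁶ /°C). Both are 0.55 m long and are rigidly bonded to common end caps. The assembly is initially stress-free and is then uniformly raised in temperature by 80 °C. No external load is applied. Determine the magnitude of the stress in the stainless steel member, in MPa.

Equilibrium of a rigid end plate with no external load gives equal and opposite internal forces ±P in the two members. Since α_{stainless steel} > α_{nickel alloy}, heating drives the stainless steel into compression and the nickel alloy into tension.
Setting the final lengths equal and cancelling L: (α₁ − α₂)ΔT = P/(A₁E₁) + P/(A₂E₂).
|α₁ − α₂|·ΔT = 3.1×10⁻⁶ × 80 = 0.000248.
1/(A₁E₁) + 1/(A₂E₂) = 1/(2350×202×10³) + 1/(1525×198×10³) = 5.418×10⁻⁹ N⁻¹.
P = 0.000248 / 5.418×10⁻⁹ = 45770 N = 45.77 kN.
σ_{stainless steel} = P/A₂ = 45770/1525 = 30.01 MPa, compressive.

σ ≈ 30 MPa (compressive)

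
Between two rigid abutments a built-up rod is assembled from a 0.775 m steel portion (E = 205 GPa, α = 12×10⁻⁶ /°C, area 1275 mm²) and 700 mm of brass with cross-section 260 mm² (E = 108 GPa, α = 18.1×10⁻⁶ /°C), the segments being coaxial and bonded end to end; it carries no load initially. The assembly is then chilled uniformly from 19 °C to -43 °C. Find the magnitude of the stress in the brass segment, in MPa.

With the walls removed the bar would change length by δ_free = Σ αᵢΔT Lᵢ = 12×10⁻⁶×62×775 + 18.1×10⁻⁶×62×700 = 1.362 mm.
The walls prevent any net length change, so an axial force P (same in every segment) develops. Compatibility: P · Σ Lᵢ/(AᵢEᵢ) = δ_free.
Σ Lᵢ/(AᵢEᵢ) = 775/(1275×205×10³) + 700/(260×108×10³) = 2.789×10⁻⁵ mm/N.
P = 1.362 / 2.789×10⁻⁵ = 48830 N = 48.83 kN, tensile.
σ_{brass} = P / A = 48830 / 260 = 187.8 MPa.

σ ≈ 188 MPa (tensile)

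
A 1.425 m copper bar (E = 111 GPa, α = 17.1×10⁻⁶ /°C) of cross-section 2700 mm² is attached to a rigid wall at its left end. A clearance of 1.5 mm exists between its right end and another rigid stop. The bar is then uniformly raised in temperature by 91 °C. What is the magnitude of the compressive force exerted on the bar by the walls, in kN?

Free thermal elongation = αΔT L = 17.1×10⁻⁶ × 91 × 1425 = 2.217 mm.
This exceeds the 1.5 mm gap, so the wall pushes back. The portion of expansion that must be recovered elastically is δ_free − gap = 2.217 − 1.5 = 0.7174 mm.
So σ = E(δ_free − g)/L = 111×10³ × 0.7174/1425 = 55.88 MPa.
Force on the wall = σA = 55.88 × 2700 mm² = 150.9 kN.

P ≈ 151 kN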